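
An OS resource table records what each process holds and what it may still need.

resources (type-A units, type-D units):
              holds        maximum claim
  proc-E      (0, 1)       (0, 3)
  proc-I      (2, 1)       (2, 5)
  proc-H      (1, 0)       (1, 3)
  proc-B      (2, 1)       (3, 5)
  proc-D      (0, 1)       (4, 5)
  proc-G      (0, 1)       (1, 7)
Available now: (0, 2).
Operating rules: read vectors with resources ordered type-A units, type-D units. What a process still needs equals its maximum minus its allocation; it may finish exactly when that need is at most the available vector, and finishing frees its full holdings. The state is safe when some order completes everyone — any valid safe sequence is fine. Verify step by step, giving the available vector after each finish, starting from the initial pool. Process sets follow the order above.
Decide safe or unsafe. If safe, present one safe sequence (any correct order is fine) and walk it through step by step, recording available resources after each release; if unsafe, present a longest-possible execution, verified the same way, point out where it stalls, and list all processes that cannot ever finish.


UNSAFE.
Key observation: the pool after proc-E, proc-H is (1, 3); every surviving request exceeds it in type-D units, so progress ends there.
The run proc-E, proc-H cannot be extended any further. Check, step by step:
  pool = (0, 2)
  run proc-E (needs (0, 2), free (0, 2)); after release of (0, 1) the pool is (0, 3)
  run proc-H (needs (0, 3), free (0, 3)); after release of (1, 0) the pool is (1, 3)
  proc-I cannot run: need (0, 4) vs free (1, 3) (insufficient type-D units)
  proc-B cannot run: need (1, 4) vs free (1, 3) (insufficient type-D units)
  proc-D cannot run: need (4, 4) vs free (1, 3) (insufficient type-A units and type-D units)
  proc-G cannot run: need (1, 6) vs free (1, 3) (insufficient type-D units)
Never able to finish: proc-I, proc-B, proc-D and proc-G.


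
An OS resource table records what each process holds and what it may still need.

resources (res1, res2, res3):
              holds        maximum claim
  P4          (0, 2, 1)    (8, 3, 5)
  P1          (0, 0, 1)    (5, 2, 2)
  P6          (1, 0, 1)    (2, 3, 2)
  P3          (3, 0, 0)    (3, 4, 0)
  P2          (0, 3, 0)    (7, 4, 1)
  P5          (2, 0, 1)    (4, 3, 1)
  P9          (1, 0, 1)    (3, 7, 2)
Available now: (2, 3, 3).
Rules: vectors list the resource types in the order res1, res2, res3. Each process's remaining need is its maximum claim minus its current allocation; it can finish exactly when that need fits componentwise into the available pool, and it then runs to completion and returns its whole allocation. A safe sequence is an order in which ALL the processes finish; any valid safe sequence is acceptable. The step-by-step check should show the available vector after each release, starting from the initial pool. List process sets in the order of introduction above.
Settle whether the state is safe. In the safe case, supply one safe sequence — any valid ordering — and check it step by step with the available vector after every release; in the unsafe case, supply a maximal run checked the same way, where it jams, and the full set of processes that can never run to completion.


The state is UNSAFE.
Key observation: after P6, P5, P1 the pool peaks at (5, 3, 6), and each blocked process is short somewhere: P4 on res1; P3 on res2; P2 on res1; P9 on res2.
The run P6, P5, P1 cannot be extended any further. Step-by-step check:
  pool = (2, 3, 3)
  P6 needs (1, 3, 1) <= (2, 3, 3) -> finishes; pool += (1, 0, 1) = (3, 3, 4)
  P5 needs (2, 3, 0) <= (3, 3, 4) -> finishes; pool += (2, 0, 1) = (5, 3, 5)
  P1 needs (5, 2, 1) <= (5, 3, 5) -> finishes; pool += (0, 0, 1) = (5, 3, 6)
  P4 still needs (8, 1, 4) but only (5, 3, 6) is free — short on res1
  P3 still needs (0, 4, 0) but only (5, 3, 6) is free — short on res2
  P2 still needs (7, 1, 1) but only (5, 3, 6) is free — short on res1
  P9 still needs (2, 7, 1) but only (5, 3, 6) is free — short on res2
Processes that can never finish: P4, P3, P2 and P9.


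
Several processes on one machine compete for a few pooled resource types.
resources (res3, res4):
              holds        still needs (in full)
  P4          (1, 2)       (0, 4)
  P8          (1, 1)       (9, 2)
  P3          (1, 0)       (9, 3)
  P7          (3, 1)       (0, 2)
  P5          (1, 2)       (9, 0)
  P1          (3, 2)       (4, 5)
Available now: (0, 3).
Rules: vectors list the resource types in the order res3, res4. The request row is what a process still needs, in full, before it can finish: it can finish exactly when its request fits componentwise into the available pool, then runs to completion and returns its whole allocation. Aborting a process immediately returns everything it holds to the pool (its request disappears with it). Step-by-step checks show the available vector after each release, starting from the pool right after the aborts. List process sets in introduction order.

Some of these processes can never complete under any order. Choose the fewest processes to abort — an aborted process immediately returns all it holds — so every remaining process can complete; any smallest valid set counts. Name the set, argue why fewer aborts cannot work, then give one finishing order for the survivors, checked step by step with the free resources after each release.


Abort P8 and P5.
Key observation: P3 had no path to completion before; after the abort of P8 and P5 ((2, 3) returned), step 4 is where it fits.
No one abort is enough; case by case: P4 alone leaves P8 blocked (short on res3); P8 alone leaves P3 blocked (short on res3); P3 alone leaves P8 blocked (short on res3); P7 alone leaves P8 blocked (short on res3); P5 alone leaves P8 blocked (short on res3); P1 alone leaves P8 blocked (short on res3).
The survivors complete as P4, P7, P1, P3. Walking it through (starting from the post-abort pool):
  pool = (2, 6)
  P4 needs (0, 4) <= (2, 6) -> finishes; pool += (1, 2) = (3, 8)
  P7 needs (0, 2) <= (3, 8) -> finishes; pool += (3, 1) = (6, 9)
  P1 needs (4, 5) <= (6, 9) -> finishes; pool += (3, 2) = (9, 11)
  P3 needs (9, 3) <= (9, 11) -> finishes; pool += (1, 0) = (10, 11)


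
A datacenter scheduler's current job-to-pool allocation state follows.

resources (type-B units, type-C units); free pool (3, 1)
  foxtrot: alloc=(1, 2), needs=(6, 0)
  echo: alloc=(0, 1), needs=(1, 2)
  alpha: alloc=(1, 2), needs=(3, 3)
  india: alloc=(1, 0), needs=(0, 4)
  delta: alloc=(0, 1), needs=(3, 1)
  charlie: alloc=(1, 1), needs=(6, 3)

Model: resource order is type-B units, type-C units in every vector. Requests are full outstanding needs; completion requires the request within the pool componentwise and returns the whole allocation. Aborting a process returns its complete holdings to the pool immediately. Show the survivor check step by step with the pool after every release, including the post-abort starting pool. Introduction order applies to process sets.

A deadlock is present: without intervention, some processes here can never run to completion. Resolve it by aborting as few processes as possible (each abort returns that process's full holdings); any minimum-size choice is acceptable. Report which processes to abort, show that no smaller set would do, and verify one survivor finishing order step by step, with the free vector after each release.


The answer: abort charlie.
Key observation: before aborting charlie, foxtrot was permanently blocked — no order could ever run it; afterwards it completes at step 5.
Minimality: the empty abort set fails — the state is deadlocked as it stands.
One survivor order: echo, delta, alpha, india, foxtrot. Check, step by step (post-abort pool first):
  pool = (4, 2)
  run echo (needs (1, 2), free (4, 2)); after release of (0, 1) the pool is (4, 3)
  run delta (needs (3, 1), free (4, 3)); after release of (0, 1) the pool is (4, 4)
  run alpha (needs (3, 3), free (4, 4)); after release of (1, 2) the pool is (5, 6)
  run india (needs (0, 4), free (5, 6)); after release of (1, 0) the pool is (6, 6)
  run foxtrot (needs (6, 0), free (6, 6)); after release of (1, 2) the pool is (7, 8)


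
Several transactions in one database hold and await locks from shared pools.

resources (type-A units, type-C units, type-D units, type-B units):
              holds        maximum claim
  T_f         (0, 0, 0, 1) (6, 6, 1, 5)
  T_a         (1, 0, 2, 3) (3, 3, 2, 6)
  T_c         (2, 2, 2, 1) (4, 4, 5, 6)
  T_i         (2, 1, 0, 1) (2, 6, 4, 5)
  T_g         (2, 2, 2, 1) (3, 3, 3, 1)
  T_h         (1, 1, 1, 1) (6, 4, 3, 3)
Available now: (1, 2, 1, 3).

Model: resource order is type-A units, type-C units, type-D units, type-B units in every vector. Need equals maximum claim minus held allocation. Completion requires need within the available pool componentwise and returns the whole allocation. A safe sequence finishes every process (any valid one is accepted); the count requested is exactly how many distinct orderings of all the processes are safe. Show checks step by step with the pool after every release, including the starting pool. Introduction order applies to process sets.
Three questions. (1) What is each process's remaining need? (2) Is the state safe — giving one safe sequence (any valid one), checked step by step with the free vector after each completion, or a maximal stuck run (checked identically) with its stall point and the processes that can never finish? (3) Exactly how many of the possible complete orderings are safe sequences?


(1) Need matrix, components ordered type-A units, type-C units, type-D units, type-B units:
  T_f: (6, 6, 1, 4)
  T_a: (2, 3, 0, 3)
  T_c: (2, 2, 3, 5)
  T_i: (0, 5, 4, 4)
  T_g: (1, 1, 1, 0)
  T_h: (5, 3, 2, 2)
(2) SAFE — a valid safe sequence is T_g, T_a, T_c, T_i, T_f, T_h.
Key observation: the first exact fit in this order is T_g — it needs (1, 1, 1, 0) with (1, 2, 1, 3) free, meeting a requested resource to the last unit.
Verifying each step:
  pool = (1, 2, 1, 3)
  T_g: need (1, 1, 1, 0) fits (1, 2, 1, 3); releases (2, 2, 2, 1), pool now (3, 4, 3, 4)
  T_a: need (2, 3, 0, 3) fits (3, 4, 3, 4); releases (1, 0, 2, 3), pool now (4, 4, 5, 7)
  T_c: need (2, 2, 3, 5) fits (4, 4, 5, 7); releases (2, 2, 2, 1), pool now (6, 6, 7, 8)
  T_i: need (0, 5, 4, 4) fits (6, 6, 7, 8); releases (2, 1, 0, 1), pool now (8, 7, 7, 9)
  T_f: need (6, 6, 1, 4) fits (8, 7, 7, 9); releases (0, 0, 0, 1), pool now (8, 7, 7, 10)
  T_h: need (5, 3, 2, 2) fits (8, 7, 7, 10); releases (1, 1, 1, 1), pool now (9, 8, 8, 11)
(3) Precisely 6 of the possible complete orderings are safe sequences.


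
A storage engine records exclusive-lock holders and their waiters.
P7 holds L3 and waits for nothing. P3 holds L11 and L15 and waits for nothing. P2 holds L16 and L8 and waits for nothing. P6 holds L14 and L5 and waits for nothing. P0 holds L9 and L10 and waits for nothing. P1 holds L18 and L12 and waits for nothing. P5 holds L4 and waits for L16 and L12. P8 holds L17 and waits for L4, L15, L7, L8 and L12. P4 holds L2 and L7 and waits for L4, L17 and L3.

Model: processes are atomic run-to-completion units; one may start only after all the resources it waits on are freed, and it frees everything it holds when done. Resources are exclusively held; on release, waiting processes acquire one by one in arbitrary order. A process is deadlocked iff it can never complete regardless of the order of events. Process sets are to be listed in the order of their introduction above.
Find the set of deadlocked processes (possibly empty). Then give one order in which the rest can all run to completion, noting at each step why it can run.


The deadlocked set is P8 and P4.
Key observation: the wait chain closes on itself along P8 -> P4 -> P8; no other process is dragged down with it.
The rest can finish in the order P2, P0, P1, P6, P3, P7, P5.
Check, step by step:
  run P2 (it waits on nothing); releases L16 and L8
  run P0 (it waits on nothing); releases L9 and L10
  run P1 (it waits on nothing); releases L18 and L12
  run P6 (it waits on nothing); releases L14 and L5
  run P3 (it waits on nothing); releases L11 and L15
  run P7 (it waits on nothing); releases L3
  run P5 (all its waits — L16 and L12 — are resolved); releases L4


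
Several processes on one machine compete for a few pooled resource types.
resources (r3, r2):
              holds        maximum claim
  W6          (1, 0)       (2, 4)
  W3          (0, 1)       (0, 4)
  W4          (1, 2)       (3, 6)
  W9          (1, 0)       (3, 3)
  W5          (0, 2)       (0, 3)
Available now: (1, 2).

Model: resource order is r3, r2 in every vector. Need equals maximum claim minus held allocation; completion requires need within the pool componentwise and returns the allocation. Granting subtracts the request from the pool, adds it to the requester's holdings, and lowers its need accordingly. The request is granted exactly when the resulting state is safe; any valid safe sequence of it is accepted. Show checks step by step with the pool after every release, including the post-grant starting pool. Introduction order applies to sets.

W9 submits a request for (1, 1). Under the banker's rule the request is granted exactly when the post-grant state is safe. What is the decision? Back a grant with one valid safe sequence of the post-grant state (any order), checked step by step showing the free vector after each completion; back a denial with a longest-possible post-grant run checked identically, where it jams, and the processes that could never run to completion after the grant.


DENY — the pretend-granted state is unsafe.
Key observation: no order helps: past W5, W3, the free pool tops out at (0, 4), below what each blocked process needs in r3.
On the post-grant state, W5, W3 is a maximal run — nothing extends it. Step-by-step check:
  pool = (0, 1)
  W5: need (0, 1) fits (0, 1); releases (0, 2), pool now (0, 3)
  W3: need (0, 3) fits (0, 3); releases (0, 1), pool now (0, 4)
  blocked: W6 wants (1, 4), pool (0, 4) — not enough r3
  blocked: W4 wants (2, 4), pool (0, 4) — not enough r3
  blocked: W9 wants (1, 2), pool (0, 4) — not enough r3
Had the request been granted, W6, W4 and W9 could never finish.


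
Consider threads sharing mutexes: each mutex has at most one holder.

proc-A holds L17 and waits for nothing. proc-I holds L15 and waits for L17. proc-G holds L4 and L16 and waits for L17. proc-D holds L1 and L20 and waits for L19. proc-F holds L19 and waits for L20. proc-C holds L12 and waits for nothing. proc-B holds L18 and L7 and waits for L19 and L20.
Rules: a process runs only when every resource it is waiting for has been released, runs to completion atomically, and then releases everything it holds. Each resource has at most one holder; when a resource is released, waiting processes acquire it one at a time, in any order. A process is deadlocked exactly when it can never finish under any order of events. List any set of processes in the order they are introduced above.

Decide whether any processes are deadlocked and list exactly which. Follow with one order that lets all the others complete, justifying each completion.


The deadlocked set is proc-D, proc-F and proc-B.
Key observation: nobody on the ring proc-D -> proc-F -> proc-D can start until another member finishes, which never happens; proc-B waits into the deadlock from upstream.
A valid finishing order for the others: proc-A, proc-C, proc-I, proc-G.
Step-by-step check:
  proc-A: no waits; runs immediately, freeing L17
  proc-C: no waits; runs immediately, freeing L12
  proc-I waits on L17 — all released -> runs and releases L15
  proc-G waits on L17 — all released -> runs and releases L4 and L16


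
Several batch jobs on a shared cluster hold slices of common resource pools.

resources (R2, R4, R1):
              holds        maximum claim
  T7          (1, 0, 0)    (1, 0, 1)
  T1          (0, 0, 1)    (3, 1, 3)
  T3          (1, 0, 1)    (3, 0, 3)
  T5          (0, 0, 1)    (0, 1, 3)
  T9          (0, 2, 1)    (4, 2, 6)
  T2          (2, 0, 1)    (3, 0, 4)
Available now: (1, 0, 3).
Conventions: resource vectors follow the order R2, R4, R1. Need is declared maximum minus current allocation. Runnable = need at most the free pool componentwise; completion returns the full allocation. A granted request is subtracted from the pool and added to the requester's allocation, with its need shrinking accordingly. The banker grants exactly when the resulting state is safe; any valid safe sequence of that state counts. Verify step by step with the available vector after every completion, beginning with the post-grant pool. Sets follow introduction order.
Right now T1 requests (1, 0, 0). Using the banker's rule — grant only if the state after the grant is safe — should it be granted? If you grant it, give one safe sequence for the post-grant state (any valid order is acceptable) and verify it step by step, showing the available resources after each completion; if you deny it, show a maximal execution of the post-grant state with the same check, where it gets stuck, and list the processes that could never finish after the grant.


GRANT: granting preserves safety; a valid post-grant sequence is T7, T2, T3, T9, T1, T5.
Key observation: even at the reduced pool (0, 0, 3), T7 fits immediately, so safety survives the grant.
Check on the post-grant state, step by step:
  pool = (0, 0, 3)
  T7: need (0, 0, 1) fits (0, 0, 3); releases (1, 0, 0), pool now (1, 0, 3)
  T2: need (1, 0, 3) fits (1, 0, 3); releases (2, 0, 1), pool now (3, 0, 4)
  T3: need (2, 0, 2) fits (3, 0, 4); releases (1, 0, 1), pool now (4, 0, 5)
  T9: need (4, 0, 5) fits (4, 0, 5); releases (0, 2, 1), pool now (4, 2, 6)
  T1: need (2, 1, 2) fits (4, 2, 6); releases (1, 0, 1), pool now (5, 2, 7)
  T5: need (0, 1, 2) fits (5, 2, 7); releases (0, 0, 1), pool now (5, 2, 8)


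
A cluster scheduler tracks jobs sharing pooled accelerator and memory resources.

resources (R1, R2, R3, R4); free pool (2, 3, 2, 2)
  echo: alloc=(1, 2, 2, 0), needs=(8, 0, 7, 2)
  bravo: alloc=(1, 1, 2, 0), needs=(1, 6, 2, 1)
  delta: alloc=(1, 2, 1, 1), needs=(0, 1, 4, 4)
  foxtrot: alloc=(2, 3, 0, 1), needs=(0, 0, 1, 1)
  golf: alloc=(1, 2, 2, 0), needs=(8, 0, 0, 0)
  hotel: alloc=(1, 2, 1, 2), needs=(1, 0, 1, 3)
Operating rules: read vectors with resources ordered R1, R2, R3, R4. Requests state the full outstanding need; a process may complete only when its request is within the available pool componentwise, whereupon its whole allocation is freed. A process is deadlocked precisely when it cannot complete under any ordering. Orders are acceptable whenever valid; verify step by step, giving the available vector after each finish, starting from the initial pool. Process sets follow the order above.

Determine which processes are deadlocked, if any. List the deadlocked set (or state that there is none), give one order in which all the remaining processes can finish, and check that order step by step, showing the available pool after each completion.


The deadlocked set is echo and golf.
Key observation: the wall is R1: completing foxtrot, hotel, bravo, delta brings the pool only to (7, 11, 6, 6), and all the rest need more.
One completion order for the rest: foxtrot, hotel, bravo, delta. Check, step by step:
  pool = (2, 3, 2, 2)
  run foxtrot (needs (0, 0, 1, 1), free (2, 3, 2, 2)); after release of (2, 3, 0, 1) the pool is (4, 6, 2, 3)
  run hotel (needs (1, 0, 1, 3), free (4, 6, 2, 3)); after release of (1, 2, 1, 2) the pool is (5, 8, 3, 5)
  run bravo (needs (1, 6, 2, 1), free (5, 8, 3, 5)); after release of (1, 1, 2, 0) the pool is (6, 9, 5, 5)
  run delta (needs (0, 1, 4, 4), free (6, 9, 5, 5)); after release of (1, 2, 1, 1) the pool is (7, 11, 6, 6)
The stuck group stays short no matter what:
  blocked: echo wants (8, 0, 7, 2), pool (7, 11, 6, 6) — not enough R1 and R3
  blocked: golf wants (8, 0, 0, 0), pool (7, 11, 6, 6) — not enough R1


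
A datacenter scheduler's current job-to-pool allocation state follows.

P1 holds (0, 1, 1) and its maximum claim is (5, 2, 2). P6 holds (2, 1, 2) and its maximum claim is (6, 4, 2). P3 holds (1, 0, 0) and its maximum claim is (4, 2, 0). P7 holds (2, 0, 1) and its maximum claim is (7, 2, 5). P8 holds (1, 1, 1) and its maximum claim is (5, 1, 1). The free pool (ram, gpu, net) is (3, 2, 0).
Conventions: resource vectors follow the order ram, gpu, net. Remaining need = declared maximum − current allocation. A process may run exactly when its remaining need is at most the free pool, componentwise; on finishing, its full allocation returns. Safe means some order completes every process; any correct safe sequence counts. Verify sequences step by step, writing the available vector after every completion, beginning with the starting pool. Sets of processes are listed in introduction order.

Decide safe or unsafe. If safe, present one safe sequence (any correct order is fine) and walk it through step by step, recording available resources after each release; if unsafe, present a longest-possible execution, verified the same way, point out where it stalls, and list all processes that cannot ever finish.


The state is SAFE; one workable sequence: P3, P8, P6, P1, P7.
Key observation: the first exact fit in this order is P3 — it needs (3, 2, 0) with (3, 2, 0) free, meeting a requested resource to the last unit.
Step-by-step check:
  pool = (3, 2, 0)
  P3: need (3, 2, 0) fits (3, 2, 0); releases (1, 0, 0), pool now (4, 2, 0)
  P8: need (4, 0, 0) fits (4, 2, 0); releases (1, 1, 1), pool now (5, 3, 1)
  P6: need (4, 3, 0) fits (5, 3, 1); releases (2, 1, 2), pool now (7, 4, 3)
  P1: need (5, 1, 1) fits (7, 4, 3); releases (0, 1, 1), pool now (7, 5, 4)
  P7: need (5, 2, 4) fits (7, 5, 4); releases (2, 0, 1), pool now (9, 5, 5)


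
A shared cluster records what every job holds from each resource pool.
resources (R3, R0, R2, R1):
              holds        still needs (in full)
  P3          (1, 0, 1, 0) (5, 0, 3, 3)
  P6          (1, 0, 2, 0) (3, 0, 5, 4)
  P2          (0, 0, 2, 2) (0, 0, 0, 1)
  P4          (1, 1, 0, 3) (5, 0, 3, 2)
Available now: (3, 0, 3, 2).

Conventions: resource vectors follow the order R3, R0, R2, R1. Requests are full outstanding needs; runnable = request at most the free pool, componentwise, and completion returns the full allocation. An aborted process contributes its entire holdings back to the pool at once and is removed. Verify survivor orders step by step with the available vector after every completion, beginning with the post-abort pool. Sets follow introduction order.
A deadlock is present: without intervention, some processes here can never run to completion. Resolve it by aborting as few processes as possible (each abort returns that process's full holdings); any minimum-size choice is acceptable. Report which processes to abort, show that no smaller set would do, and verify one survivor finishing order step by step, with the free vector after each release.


The answer: abort P4.
Key observation: the returned (1, 1, 0, 3) from P4 is what brings P3 — unrunnable before, under any order — into play at step 3.
No smaller set exists: with zero aborts the deadlock remains.
Survivors finish in the order: P2, P6, P3. Step-by-step check (pool after the aborts first):
  pool = (4, 1, 3, 5)
  run P2 (needs (0, 0, 0, 1), free (4, 1, 3, 5)); after release of (0, 0, 2, 2) the pool is (4, 1, 5, 7)
  run P6 (needs (3, 0, 5, 4), free (4, 1, 5, 7)); after release of (1, 0, 2, 0) the pool is (5, 1, 7, 7)
  run P3 (needs (5, 0, 3, 3), free (5, 1, 7, 7)); after release of (1, 0, 1, 0) the pool is (6, 1, 8, 7)


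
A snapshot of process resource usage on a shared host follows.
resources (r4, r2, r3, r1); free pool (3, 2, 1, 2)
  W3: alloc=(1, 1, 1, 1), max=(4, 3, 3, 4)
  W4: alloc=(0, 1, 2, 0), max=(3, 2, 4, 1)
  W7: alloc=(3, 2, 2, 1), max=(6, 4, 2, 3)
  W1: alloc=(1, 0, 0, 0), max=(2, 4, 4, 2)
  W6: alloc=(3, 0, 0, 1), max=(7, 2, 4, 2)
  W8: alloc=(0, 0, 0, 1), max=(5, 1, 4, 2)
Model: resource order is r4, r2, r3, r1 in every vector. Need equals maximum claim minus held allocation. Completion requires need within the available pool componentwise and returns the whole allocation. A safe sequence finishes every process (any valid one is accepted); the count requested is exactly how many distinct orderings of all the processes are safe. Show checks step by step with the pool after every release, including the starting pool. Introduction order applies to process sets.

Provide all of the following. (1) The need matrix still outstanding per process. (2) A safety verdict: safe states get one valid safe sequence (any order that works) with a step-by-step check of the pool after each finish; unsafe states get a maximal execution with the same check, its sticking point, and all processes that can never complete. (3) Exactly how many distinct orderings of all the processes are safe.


(1) Need matrix, components ordered r4, r2, r3, r1:
  W3: (3, 2, 2, 3)
  W4: (3, 1, 2, 1)
  W7: (3, 2, 0, 2)
  W1: (1, 4, 4, 2)
  W6: (4, 2, 4, 1)
  W8: (5, 1, 4, 1)
(2) The state is SAFE; one workable sequence: W7, W4, W8, W3, W1, W6.
Key observation: the order's first zero-slack moment is W7 ((3, 2, 0, 2) needed, (3, 2, 1, 2) free — a requested resource with nothing to spare).
Verifying each step:
  pool = (3, 2, 1, 2)
  W7: need (3, 2, 0, 2) fits (3, 2, 1, 2); releases (3, 2, 2, 1), pool now (6, 4, 3, 3)
  W4: need (3, 1, 2, 1) fits (6, 4, 3, 3); releases (0, 1, 2, 0), pool now (6, 5, 5, 3)
  W8: need (5, 1, 4, 1) fits (6, 5, 5, 3); releases (0, 0, 0, 1), pool now (6, 5, 5, 4)
  W3: need (3, 2, 2, 3) fits (6, 5, 5, 4); releases (1, 1, 1, 1), pool now (7, 6, 6, 5)
  W1: need (1, 4, 4, 2) fits (7, 6, 6, 5); releases (1, 0, 0, 0), pool now (8, 6, 6, 5)
  W6: need (4, 2, 4, 1) fits (8, 6, 6, 5); releases (3, 0, 0, 1), pool now (11, 6, 6, 6)
(3) Precisely 48 of the possible complete orderings are safe sequences.


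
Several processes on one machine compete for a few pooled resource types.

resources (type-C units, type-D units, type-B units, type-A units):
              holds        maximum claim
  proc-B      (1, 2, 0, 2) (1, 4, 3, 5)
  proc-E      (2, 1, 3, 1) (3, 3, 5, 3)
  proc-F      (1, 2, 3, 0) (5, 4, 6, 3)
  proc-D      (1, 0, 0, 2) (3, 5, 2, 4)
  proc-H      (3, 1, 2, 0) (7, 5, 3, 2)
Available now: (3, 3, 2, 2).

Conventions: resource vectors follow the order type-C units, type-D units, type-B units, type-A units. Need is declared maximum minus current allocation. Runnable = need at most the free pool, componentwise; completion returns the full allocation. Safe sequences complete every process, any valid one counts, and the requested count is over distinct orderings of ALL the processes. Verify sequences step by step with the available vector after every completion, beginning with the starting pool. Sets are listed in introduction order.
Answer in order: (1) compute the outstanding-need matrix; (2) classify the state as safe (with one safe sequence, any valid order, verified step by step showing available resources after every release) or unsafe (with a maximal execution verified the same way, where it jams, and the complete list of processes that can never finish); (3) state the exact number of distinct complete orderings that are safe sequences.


(1) Outstanding need per process (order type-C units, type-D units, type-B units, type-A units):
  proc-B: (0, 2, 3, 3)
  proc-E: (1, 2, 2, 2)
  proc-F: (4, 2, 3, 3)
  proc-D: (2, 5, 2, 2)
  proc-H: (4, 4, 1, 2)
(2) SAFE, for example via the order proc-E, proc-F, proc-D, proc-H, proc-B.
Key observation: reading the order forward, proc-E is the first process whose need (1, 2, 2, 2) meets the free pool (3, 3, 2, 2) exactly on a resource it requests.
Verifying each step:
  pool = (3, 3, 2, 2)
  proc-E: need (1, 2, 2, 2) fits (3, 3, 2, 2); releases (2, 1, 3, 1), pool now (5, 4, 5, 3)
  proc-F: need (4, 2, 3, 3) fits (5, 4, 5, 3); releases (1, 2, 3, 0), pool now (6, 6, 8, 3)
  proc-D: need (2, 5, 2, 2) fits (6, 6, 8, 3); releases (1, 0, 0, 2), pool now (7, 6, 8, 5)
  proc-H: need (4, 4, 1, 2) fits (7, 6, 8, 5); releases (3, 1, 2, 0), pool now (10, 7, 10, 5)
  proc-B: need (0, 2, 3, 3) fits (10, 7, 10, 5); releases (1, 2, 0, 2), pool now (11, 9, 10, 7)
(3) The exact count: 18 of the possible complete orderings are safe sequences.


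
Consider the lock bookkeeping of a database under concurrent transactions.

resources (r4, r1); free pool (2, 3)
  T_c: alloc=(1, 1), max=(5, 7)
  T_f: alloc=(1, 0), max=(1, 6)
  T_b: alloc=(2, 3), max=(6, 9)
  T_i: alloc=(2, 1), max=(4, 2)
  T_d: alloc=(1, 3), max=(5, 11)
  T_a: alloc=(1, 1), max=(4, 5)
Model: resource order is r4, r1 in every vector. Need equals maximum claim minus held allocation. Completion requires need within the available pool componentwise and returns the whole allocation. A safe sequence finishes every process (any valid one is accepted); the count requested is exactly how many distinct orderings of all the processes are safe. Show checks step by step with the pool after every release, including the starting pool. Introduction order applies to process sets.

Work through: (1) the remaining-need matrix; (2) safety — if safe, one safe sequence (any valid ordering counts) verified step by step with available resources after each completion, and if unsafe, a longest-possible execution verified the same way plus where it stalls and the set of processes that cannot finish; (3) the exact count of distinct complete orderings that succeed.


(1) Remaining need (order r4, r1):
  T_c: (4, 6)
  T_f: (0, 6)
  T_b: (4, 6)
  T_i: (2, 1)
  T_d: (4, 8)
  T_a: (3, 4)
(2) The state is UNSAFE.
Key observation: T_i, T_a can finish, but then (5, 5) is all there is, and the blocked group's r1 demands exceed it.
The run T_i, T_a cannot be extended any further. Step-by-step check:
  pool = (2, 3)
  T_i needs (2, 1) <= (2, 3) -> finishes; pool += (2, 1) = (4, 4)
  T_a needs (3, 4) <= (4, 4) -> finishes; pool += (1, 1) = (5, 5)
  T_c cannot run: need (4, 6) vs free (5, 5) (insufficient r1)
  T_f cannot run: need (0, 6) vs free (5, 5) (insufficient r1)
  T_b cannot run: need (4, 6) vs free (5, 5) (insufficient r1)
  T_d cannot run: need (4, 8) vs free (5, 5) (insufficient r1)
Never able to finish: T_c, T_f, T_b and T_d.
(3) Exactly 0 of the possible complete orderings are safe sequences.


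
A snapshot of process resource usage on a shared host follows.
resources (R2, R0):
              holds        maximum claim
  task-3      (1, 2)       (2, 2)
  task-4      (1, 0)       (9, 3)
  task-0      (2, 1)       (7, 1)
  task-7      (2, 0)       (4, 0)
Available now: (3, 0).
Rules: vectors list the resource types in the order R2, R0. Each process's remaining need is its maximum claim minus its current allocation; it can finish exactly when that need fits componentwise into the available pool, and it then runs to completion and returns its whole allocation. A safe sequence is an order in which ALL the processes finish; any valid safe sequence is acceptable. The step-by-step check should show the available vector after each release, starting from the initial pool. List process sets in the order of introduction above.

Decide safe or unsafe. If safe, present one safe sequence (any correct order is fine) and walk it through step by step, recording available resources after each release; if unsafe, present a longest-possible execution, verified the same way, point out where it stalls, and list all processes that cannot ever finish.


SAFE, for example via the order task-7, task-3, task-0, task-4.
Key observation: task-4 is the earliest step where a requested resource binds exactly: need (8, 3), pool (8, 3) at its turn.
Step-by-step check:
  pool = (3, 0)
  task-7 needs (2, 0) <= (3, 0) -> finishes; pool += (2, 0) = (5, 0)
  task-3 needs (1, 0) <= (5, 0) -> finishes; pool += (1, 2) = (6, 2)
  task-0 needs (5, 0) <= (6, 2) -> finishes; pool += (2, 1) = (8, 3)
  task-4 needs (8, 3) <= (8, 3) -> finishes; pool += (1, 0) = (9, 3)


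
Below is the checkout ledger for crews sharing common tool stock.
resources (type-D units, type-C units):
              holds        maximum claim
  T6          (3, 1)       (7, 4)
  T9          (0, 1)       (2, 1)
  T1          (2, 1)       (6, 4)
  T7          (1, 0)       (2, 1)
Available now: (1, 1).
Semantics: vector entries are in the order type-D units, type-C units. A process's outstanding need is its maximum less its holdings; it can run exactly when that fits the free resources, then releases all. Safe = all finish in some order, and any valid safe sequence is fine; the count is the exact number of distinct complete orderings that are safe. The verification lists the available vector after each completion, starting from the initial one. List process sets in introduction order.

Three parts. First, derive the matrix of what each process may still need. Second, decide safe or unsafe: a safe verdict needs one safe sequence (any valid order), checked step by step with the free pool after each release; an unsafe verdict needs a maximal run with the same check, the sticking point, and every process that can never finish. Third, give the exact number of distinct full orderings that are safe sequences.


(1) Need matrix, components ordered type-D units, type-C units:
  T6: (4, 3)
  T9: (2, 0)
  T1: (4, 3)
  T7: (1, 1)
(2) UNSAFE.
Key observation: T7, T9 can finish, but then (2, 2) is all there is, and the blocked group's type-D units demands exceed it.
The run T7, T9 cannot be extended any further. Step-by-step check:
  pool = (1, 1)
  run T7 (needs (1, 1), free (1, 1)); after release of (1, 0) the pool is (2, 1)
  run T9 (needs (2, 0), free (2, 1)); after release of (0, 1) the pool is (2, 2)
  T6 still needs (4, 3) but only (2, 2) is free — short on type-D units and type-C units
  T1 still needs (4, 3) but only (2, 2) is free — short on type-D units and type-C units
Permanently blocked: T6 and T1.
(3) Exactly 0 of the possible complete orderings are safe sequences.


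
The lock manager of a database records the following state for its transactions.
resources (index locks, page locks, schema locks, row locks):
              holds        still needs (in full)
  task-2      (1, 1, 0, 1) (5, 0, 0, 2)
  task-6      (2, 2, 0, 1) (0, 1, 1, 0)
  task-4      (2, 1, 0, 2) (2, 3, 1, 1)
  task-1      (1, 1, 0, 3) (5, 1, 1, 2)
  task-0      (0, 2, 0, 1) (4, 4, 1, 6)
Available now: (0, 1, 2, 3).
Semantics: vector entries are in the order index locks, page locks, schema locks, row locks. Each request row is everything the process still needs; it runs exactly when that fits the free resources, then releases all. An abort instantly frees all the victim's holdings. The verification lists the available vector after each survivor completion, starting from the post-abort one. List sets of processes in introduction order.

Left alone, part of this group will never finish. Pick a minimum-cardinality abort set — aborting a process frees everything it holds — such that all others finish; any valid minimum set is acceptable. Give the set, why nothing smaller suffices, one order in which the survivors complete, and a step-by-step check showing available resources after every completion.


Abort task-2.
Key observation: the returned (1, 1, 0, 1) from task-2 is what brings task-1 — unrunnable before, under any order — into play at step 3.
Why nothing smaller works: aborting no one leaves the state deadlocked as given.
One survivor order: task-6, task-4, task-1, task-0. Check, step by step (post-abort pool first):
  pool = (1, 2, 2, 4)
  task-6 needs (0, 1, 1, 0) <= (1, 2, 2, 4) -> finishes; pool += (2, 2, 0, 1) = (3, 4, 2, 5)
  task-4 needs (2, 3, 1, 1) <= (3, 4, 2, 5) -> finishes; pool += (2, 1, 0, 2) = (5, 5, 2, 7)
  task-1 needs (5, 1, 1, 2) <= (5, 5, 2, 7) -> finishes; pool += (1, 1, 0, 3) = (6, 6, 2, 10)
  task-0 needs (4, 4, 1, 6) <= (6, 6, 2, 10) -> finishes; pool += (0, 2, 0, 1) = (6, 8, 2, 11)


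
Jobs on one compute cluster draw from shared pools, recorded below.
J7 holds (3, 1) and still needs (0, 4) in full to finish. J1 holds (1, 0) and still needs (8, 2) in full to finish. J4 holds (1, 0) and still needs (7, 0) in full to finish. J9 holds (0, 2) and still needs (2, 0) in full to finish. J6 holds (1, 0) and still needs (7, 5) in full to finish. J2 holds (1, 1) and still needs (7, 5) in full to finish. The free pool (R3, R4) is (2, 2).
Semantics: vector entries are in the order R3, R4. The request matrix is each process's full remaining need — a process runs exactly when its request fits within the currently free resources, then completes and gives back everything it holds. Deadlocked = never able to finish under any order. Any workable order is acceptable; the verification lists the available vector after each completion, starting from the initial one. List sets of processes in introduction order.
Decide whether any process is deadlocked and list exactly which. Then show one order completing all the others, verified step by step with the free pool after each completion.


The deadlocked set is J1, J4, J6 and J2.
Key observation: the wall is R3: completing J9, J7 brings the pool only to (5, 5), and all the rest need more.
A valid finishing order for the others: J9, J7. Walking it through:
  pool = (2, 2)
  J9: need (2, 0) fits (2, 2); releases (0, 2), pool now (2, 4)
  J7: need (0, 4) fits (2, 4); releases (3, 1), pool now (5, 5)
The stuck group stays short no matter what:
  blocked: J1 wants (8, 2), pool (5, 5) — not enough R3
  blocked: J4 wants (7, 0), pool (5, 5) — not enough R3
  blocked: J6 wants (7, 5), pool (5, 5) — not enough R3
  blocked: J2 wants (7, 5), pool (5, 5) — not enough R3


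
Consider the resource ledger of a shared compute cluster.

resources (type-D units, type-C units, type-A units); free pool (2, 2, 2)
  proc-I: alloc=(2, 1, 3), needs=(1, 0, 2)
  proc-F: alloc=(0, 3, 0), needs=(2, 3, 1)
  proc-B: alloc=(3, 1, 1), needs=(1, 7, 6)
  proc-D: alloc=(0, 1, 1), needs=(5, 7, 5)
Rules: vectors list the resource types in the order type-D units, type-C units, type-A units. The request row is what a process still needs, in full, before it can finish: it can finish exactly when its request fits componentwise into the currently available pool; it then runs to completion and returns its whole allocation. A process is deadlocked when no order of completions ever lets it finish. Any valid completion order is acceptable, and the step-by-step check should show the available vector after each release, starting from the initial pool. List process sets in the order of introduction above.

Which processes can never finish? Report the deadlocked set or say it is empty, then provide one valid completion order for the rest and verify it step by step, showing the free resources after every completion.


The deadlocked set is proc-B and proc-D.
Key observation: after proc-I, proc-F complete, (4, 6, 5) is the best the pool ever gets, yet each leftover process wants more type-C units.
One completion order for the rest: proc-I, proc-F. Walking it through:
  pool = (2, 2, 2)
  proc-I needs (1, 0, 2) <= (2, 2, 2) -> finishes; pool += (2, 1, 3) = (4, 3, 5)
  proc-F needs (2, 3, 1) <= (4, 3, 5) -> finishes; pool += (0, 3, 0) = (4, 6, 5)
None of the blocked processes ever fits:
  blocked: proc-B wants (1, 7, 6), pool (4, 6, 5) — not enough type-C units and type-A units
  blocked: proc-D wants (5, 7, 5), pool (4, 6, 5) — not enough type-D units and type-C units


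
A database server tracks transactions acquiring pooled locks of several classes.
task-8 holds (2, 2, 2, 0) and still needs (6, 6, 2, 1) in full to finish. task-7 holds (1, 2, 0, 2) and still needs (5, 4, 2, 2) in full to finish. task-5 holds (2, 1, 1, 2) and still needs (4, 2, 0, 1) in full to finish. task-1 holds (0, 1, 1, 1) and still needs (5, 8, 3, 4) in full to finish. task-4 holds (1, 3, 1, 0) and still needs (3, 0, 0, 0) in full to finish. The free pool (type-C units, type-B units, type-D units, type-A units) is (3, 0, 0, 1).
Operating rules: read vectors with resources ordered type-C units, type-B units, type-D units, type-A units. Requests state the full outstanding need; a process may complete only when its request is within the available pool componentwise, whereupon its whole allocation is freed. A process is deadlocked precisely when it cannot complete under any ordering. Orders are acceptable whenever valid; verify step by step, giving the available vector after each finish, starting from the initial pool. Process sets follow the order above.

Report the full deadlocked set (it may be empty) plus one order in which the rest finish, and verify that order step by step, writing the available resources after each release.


Nothing here is deadlocked.
Key observation: starting with task-4, each completion frees enough for the next — no one is permanently blocked.
A valid finishing order for the others: task-4, task-5, task-7, task-8, task-1. Step-by-step check:
  pool = (3, 0, 0, 1)
  run task-4 (needs (3, 0, 0, 0), free (3, 0, 0, 1)); after release of (1, 3, 1, 0) the pool is (4, 3, 1, 1)
  run task-5 (needs (4, 2, 0, 1), free (4, 3, 1, 1)); after release of (2, 1, 1, 2) the pool is (6, 4, 2, 3)
  run task-7 (needs (5, 4, 2, 2), free (6, 4, 2, 3)); after release of (1, 2, 0, 2) the pool is (7, 6, 2, 5)
  run task-8 (needs (6, 6, 2, 1), free (7, 6, 2, 5)); after release of (2, 2, 2, 0) the pool is (9, 8, 4, 5)
  run task-1 (needs (5, 8, 3, 4), free (9, 8, 4, 5)); after release of (0, 1, 1, 1) the pool is (9, 9, 5, 6)
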